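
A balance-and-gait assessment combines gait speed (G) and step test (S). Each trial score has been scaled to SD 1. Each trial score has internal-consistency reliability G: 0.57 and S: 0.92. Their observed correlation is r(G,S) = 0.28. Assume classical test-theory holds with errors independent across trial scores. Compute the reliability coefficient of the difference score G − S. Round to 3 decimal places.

0.646

Var(G−S) = 1 + 1 − 2·0.28 = 2 − 0.56 = 1.44.
Under uncorrelated errors the observed covariances equal the true-score covariances, so only the own-variance terms attenuate.
True-score variance = [0.57 + 0.92] − 0.56 = 1.49 − 0.56 = 0.93.
Reliability = 0.93 / 1.44 = 0.646.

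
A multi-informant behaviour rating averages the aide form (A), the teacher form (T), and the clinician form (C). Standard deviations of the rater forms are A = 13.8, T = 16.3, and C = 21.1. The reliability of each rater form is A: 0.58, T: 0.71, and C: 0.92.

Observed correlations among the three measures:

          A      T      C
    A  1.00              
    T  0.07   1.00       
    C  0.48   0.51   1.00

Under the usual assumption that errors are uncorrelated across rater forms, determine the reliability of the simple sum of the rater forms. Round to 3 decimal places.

0.877

Var(A+T+C) = 13.8² + 16.3² + 21.1² + 2·[13.8·16.3·0.07 + 13.8·21.1·0.48 + 16.3·21.1·0.51] = 901.34 + 661.833 = 1563.17.
With uncorrelated errors the cross-covariances are all true-score covariance, so they carry over unchanged; only the diagonal terms shrink to ρᵢσᵢ².
True-score variance = [13.8²·0.58 + 16.3²·0.71 + 21.1²·0.92] + 661.833 = 708.688 + 661.833 = 1370.52.
Reliability = 1370.52 / 1563.17 = 0.877.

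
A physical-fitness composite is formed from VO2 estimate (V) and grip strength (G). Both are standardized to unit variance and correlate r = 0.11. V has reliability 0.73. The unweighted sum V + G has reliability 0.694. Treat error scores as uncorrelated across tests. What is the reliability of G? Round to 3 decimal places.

0.591

Var(V+G) = 2 + 2·0.11 = 2.220.
True-score variance = ρ_V + ρ_G + 2·0.11, so 0.694 = (0.73 + ρ_G + 0.22) / 2.220.
ρ_G = 0.694·2.220 − 0.73 − 0.22 = 0.591.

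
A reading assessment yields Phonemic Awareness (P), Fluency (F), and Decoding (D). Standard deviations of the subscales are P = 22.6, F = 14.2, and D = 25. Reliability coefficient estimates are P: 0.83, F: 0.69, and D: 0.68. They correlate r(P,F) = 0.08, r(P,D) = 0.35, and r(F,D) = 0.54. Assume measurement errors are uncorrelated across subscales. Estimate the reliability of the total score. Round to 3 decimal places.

0.839

Var(P+F+D) = 22.6² + 14.2² + 25² + 2·[22.6·14.2·0.08 + 22.6·25·0.35 + 14.2·25·0.54] = 1337.4 + 830.247 = 2167.65.
With uncorrelated errors the cross-covariances are all true-score covariance, so they carry over unchanged; only the diagonal terms shrink to ρᵢσᵢ².
True-score variance = [22.6²·0.83 + 14.2²·0.69 + 25²·0.68] + 830.247 = 988.062 + 830.247 = 1818.31.
Reliability = 1818.31 / 2167.65 = 0.839.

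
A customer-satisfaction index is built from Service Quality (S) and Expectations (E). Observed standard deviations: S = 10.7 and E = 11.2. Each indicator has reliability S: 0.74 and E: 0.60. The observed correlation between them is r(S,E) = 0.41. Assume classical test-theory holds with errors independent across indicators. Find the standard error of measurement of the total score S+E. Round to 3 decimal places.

Var(total) = 239.93 + 98.2688 = 338.199.
True-score variance = 159.987 + 98.2688 = 258.255, so reliability = 0.7636.
Error variance = 338.199 − 258.255 = 79.9434; SEM = √79.9434 = 8.941.

8.941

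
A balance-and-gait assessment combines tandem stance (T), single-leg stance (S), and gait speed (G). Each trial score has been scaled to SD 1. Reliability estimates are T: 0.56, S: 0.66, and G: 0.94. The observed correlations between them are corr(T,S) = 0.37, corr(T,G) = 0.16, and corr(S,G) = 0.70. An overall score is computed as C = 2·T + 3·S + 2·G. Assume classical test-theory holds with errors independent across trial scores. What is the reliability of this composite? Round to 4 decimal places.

Var(C) = 2² + 3² + 2² + 2·[6·0.37 + 4·0.16 + 6·0.70] = 17 + 14.12 = 31.12.
Under uncorrelated errors the observed covariances equal the true-score covariances, so only the own-variance terms attenuate.
True-score variance = [2²·0.56 + 3²·0.66 + 2²·0.94] + 14.12 = 11.94 + 14.12 = 26.06.
Reliability = 26.06 / 31.12 = 0.8374.

0.8374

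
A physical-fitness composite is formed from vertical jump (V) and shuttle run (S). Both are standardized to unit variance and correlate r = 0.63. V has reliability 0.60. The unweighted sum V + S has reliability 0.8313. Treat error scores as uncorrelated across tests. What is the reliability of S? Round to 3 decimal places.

0.850

Var(V+S) = 2 + 2·0.63 = 3.260.
True-score variance = ρ_V + ρ_S + 2·0.63, so 0.8313 = (0.60 + ρ_S + 1.26) / 3.260.
ρ_S = 0.8313·3.260 − 0.60 − 1.26 = 0.850.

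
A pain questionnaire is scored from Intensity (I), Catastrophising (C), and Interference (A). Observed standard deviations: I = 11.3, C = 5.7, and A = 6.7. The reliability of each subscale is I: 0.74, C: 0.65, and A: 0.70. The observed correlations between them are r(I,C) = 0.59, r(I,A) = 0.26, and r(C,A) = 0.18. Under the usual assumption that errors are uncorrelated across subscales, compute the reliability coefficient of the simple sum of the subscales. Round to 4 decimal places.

0.8263

Var(I+C+A) = 11.3² + 5.7² + 6.7² + 2·[11.3·5.7·0.59 + 11.3·6.7·0.26 + 5.7·6.7·0.18] = 205.07 + 129.121 = 334.191.
With uncorrelated errors the cross-covariances are all true-score covariance, so they carry over unchanged; only the diagonal terms shrink to ρᵢσᵢ².
True-score variance = [11.3²·0.74 + 5.7²·0.65 + 6.7²·0.70] + 129.121 = 147.032 + 129.121 = 276.154.
Reliability = 276.154 / 334.191 = 0.8263.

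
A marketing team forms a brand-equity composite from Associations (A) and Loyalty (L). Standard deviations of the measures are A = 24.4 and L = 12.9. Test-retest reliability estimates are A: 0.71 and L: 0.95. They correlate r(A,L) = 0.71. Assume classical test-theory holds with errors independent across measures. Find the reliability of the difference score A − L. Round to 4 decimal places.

Var(A−L) = 24.4² + 12.9² − 2·24.4·12.9·0.71 = 761.77 − 446.959 = 314.811.
Because errors are independent across components, Cov(Tᵢ,Tⱼ) = Cov(Xᵢ,Xⱼ); the off-diagonal part of the true-score variance is the same as above.
True-score variance = [24.4²·0.71 + 12.9²·0.95] − 446.959 = 580.795 − 446.959 = 133.836.
Reliability = 133.836 / 314.811 = 0.4251.

0.4251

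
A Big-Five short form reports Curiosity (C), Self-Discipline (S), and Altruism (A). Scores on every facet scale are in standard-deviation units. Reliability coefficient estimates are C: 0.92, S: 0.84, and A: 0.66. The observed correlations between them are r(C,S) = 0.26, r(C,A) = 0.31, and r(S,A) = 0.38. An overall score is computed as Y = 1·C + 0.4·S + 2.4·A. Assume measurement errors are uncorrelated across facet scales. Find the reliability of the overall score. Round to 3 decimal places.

Var(Y) = 1 + 0.4² + 2.4² + 2·[0.4·0.26 + 2.4·0.31 + 0.96·0.38] = 6.92 + 2.4256 = 9.3456.
With uncorrelated errors the cross-covariances are all true-score covariance, so they carry over unchanged; only the diagonal terms shrink to ρᵢσᵢ².
True-score variance = [0.92 + 0.4²·0.84 + 2.4²·0.66] + 2.4256 = 4.856 + 2.4256 = 7.2816.
Reliability = 7.2816 / 9.3456 = 0.779.

0.779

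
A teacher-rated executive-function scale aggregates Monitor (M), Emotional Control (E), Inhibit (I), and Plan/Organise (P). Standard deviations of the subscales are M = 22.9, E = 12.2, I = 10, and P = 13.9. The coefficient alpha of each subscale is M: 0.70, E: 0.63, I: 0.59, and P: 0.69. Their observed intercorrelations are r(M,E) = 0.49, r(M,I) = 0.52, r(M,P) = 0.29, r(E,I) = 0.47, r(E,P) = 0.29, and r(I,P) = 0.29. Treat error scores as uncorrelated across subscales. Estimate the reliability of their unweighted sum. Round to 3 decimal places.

0.840

Var(M+E+I+P) = 22.9² + 12.2² + 10² + 13.9² + 2·[22.9·12.2·0.49 + 22.9·10·0.52 + 22.9·13.9·0.29 + 12.2·10·0.47 + 12.2·13.9·0.29 + 10·13.9·0.29] = 966.46 + 990.229 = 1956.69.
Under uncorrelated errors the observed covariances equal the true-score covariances, so only the own-variance terms attenuate.
True-score variance = [22.9²·0.70 + 12.2²·0.63 + 10²·0.59 + 13.9²·0.69] + 990.229 = 653.171 + 990.229 = 1643.4.
Reliability = 1643.4 / 1956.69 = 0.840.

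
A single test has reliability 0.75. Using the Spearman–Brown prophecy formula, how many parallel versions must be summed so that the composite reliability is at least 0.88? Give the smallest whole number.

3

k ≥ ρ*(1−ρ₁)/(ρ₁(1−ρ*)) = 0.88·0.25 / (0.75·0.12) = 2.444.
Smallest integer k = 3.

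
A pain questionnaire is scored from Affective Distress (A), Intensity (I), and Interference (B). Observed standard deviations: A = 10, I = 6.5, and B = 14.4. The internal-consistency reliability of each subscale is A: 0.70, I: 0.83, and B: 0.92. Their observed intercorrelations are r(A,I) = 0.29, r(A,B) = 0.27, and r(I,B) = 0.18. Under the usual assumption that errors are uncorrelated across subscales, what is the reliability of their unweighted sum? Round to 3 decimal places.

Var(A+I+B) = 10² + 6.5² + 14.4² + 2·[10·6.5·0.29 + 10·14.4·0.27 + 6.5·14.4·0.18] = 349.61 + 149.156 = 498.766.
Under uncorrelated errors the observed covariances equal the true-score covariances, so only the own-variance terms attenuate.
True-score variance = [10²·0.70 + 6.5²·0.83 + 14.4²·0.92] + 149.156 = 295.839 + 149.156 = 444.995.
Reliability = 444.995 / 498.766 = 0.892.

0.892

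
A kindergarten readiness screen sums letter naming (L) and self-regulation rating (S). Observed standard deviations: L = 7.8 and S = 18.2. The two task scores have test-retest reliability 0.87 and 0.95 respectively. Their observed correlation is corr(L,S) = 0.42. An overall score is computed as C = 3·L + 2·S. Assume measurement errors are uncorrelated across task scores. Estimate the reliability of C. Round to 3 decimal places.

0.947

Var(C) = 3²·7.8² + 2²·18.2² + 2·[6·7.8·18.2·0.42] = 1872.52 + 715.478 = 2588.
With uncorrelated errors the cross-covariances are all true-score covariance, so they carry over unchanged; only the diagonal terms shrink to ρᵢσᵢ².
True-score variance = [3²·7.8²·0.87 + 2²·18.2²·0.95] + 715.478 = 1735.09 + 715.478 = 2450.57.
Reliability = 2450.57 / 2588 = 0.947.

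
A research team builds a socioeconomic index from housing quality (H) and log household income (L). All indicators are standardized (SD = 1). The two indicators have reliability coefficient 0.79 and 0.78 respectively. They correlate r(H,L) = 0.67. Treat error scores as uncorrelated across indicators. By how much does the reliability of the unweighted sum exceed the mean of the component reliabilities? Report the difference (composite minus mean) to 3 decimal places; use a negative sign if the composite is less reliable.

Var(sum) = 2 + 1.34 = 3.34; true-score variance = 1.57 + 1.34 = 2.91; composite reliability = 0.8713.
Mean component reliability = 0.7850.
Difference = 0.8713 − 0.7850 = 0.086.

0.086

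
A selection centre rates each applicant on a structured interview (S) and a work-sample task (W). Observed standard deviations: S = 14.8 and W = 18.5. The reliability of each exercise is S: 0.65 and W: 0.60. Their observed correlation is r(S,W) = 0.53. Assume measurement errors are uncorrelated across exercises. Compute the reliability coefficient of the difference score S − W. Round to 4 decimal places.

0.2121

Var(S−W) = 14.8² + 18.5² − 2·14.8·18.5·0.53 = 561.29 − 290.228 = 271.062.
With uncorrelated errors the cross-covariances are all true-score covariance, so they carry over unchanged; only the diagonal terms shrink to ρᵢσᵢ².
True-score variance = [14.8²·0.65 + 18.5²·0.60] − 290.228 = 347.726 − 290.228 = 57.498.
Reliability = 57.498 / 271.062 = 0.2121.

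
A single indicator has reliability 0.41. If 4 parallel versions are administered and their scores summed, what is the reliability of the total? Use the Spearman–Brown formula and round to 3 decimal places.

0.735

ρ_k = kρ / (1 + (k−1)ρ) = 4·0.41 / (1 + 3·0.41) = 1.640 / 2.230 = 0.735.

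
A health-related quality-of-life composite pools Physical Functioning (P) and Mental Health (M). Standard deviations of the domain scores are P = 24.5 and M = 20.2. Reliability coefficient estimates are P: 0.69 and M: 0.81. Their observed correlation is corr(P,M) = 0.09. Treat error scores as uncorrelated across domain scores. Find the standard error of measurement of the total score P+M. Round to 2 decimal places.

16.24

Var(total) = 1008.29 + 89.082 = 1097.37.
True-score variance = 744.685 + 89.082 = 833.767, so reliability = 0.7598.
Error variance = 1097.37 − 833.767 = 263.605; SEM = √263.605 = 16.24.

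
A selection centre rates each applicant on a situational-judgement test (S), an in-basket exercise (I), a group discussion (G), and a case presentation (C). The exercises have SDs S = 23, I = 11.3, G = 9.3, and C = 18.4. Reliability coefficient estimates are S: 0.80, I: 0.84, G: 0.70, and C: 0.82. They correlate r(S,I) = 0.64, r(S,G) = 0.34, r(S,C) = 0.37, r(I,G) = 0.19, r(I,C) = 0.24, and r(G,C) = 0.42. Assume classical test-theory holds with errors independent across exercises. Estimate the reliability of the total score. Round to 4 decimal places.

0.9012

Var(S+I+G+C) = 23² + 11.3² + 9.3² + 18.4² + 2·[23·11.3·0.64 + 23·9.3·0.34 + 23·18.4·0.37 + 11.3·9.3·0.19 + 11.3·18.4·0.24 + 9.3·18.4·0.42] = 1081.74 + 1074.77 = 2156.51.
Under uncorrelated errors the observed covariances equal the true-score covariances, so only the own-variance terms attenuate.
True-score variance = [23²·0.80 + 11.3²·0.84 + 9.3²·0.70 + 18.4²·0.82] + 1074.77 = 868.622 + 1074.77 = 1943.39.
Reliability = 1943.39 / 2156.51 = 0.9012.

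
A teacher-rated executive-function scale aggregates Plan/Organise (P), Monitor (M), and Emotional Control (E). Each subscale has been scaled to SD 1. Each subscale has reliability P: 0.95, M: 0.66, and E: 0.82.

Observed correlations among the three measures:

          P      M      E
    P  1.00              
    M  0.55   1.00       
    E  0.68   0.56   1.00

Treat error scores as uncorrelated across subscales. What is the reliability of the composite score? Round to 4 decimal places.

Var(P+M+E) = 3 + 2·[0.55 + 0.68 + 0.56] = 3 + 3.58 = 6.58.
Because errors are independent across components, Cov(Tᵢ,Tⱼ) = Cov(Xᵢ,Xⱼ); the off-diagonal part of the true-score variance is the same as above.
True-score variance = [0.95 + 0.66 + 0.82] + 3.58 = 2.43 + 3.58 = 6.01.
Reliability = 6.01 / 6.58 = 0.9134.

0.9134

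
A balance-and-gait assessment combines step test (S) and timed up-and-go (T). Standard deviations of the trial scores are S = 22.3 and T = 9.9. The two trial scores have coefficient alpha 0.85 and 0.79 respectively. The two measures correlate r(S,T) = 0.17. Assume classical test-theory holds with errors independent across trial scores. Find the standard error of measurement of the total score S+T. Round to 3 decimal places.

9.756

Var(total) = 595.3 + 75.0618 = 670.362.
True-score variance = 500.124 + 75.0618 = 575.186, so reliability = 0.8580.
Error variance = 670.362 − 575.186 = 95.1756; SEM = √95.1756 = 9.756.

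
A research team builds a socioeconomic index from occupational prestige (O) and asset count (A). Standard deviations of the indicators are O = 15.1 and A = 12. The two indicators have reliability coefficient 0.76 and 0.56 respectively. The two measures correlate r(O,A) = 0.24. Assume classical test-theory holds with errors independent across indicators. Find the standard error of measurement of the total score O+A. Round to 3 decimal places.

10.867

Var(total) = 372.01 + 86.976 = 458.986.
True-score variance = 253.928 + 86.976 = 340.904, so reliability = 0.7427.
Error variance = 458.986 − 340.904 = 118.082; SEM = √118.082 = 10.867.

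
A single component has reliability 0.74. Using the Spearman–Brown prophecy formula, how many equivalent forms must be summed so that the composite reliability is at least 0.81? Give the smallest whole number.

2

k ≥ ρ*(1−ρ₁)/(ρ₁(1−ρ*)) = 0.81·0.26 / (0.74·0.19) = 1.498.
Smallest integer k = 2.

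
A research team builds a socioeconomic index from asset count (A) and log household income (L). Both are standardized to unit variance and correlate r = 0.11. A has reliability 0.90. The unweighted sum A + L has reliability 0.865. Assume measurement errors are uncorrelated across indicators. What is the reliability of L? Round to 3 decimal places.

Var(A+L) = 2 + 2·0.11 = 2.220.
True-score variance = ρ_A + ρ_L + 2·0.11, so 0.865 = (0.90 + ρ_L + 0.22) / 2.220.
ρ_L = 0.865·2.220 − 0.90 − 0.22 = 0.800.

0.800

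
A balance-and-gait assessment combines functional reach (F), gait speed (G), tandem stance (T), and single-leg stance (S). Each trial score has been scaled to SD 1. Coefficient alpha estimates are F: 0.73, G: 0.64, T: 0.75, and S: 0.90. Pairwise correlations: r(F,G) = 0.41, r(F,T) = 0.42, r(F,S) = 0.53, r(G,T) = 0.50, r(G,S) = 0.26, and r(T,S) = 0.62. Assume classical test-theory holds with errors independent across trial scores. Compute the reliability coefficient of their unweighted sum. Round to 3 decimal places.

0.897

Var(F+G+T+S) = 4 + 2·[0.41 + 0.42 + 0.53 + 0.50 + 0.26 + 0.62] = 4 + 5.48 = 9.48.
Because errors are independent across components, Cov(Tᵢ,Tⱼ) = Cov(Xᵢ,Xⱼ); the off-diagonal part of the true-score variance is the same as above.
True-score variance = [0.73 + 0.64 + 0.75 + 0.90] + 5.48 = 3.02 + 5.48 = 8.5.
Reliability = 8.5 / 9.48 = 0.897.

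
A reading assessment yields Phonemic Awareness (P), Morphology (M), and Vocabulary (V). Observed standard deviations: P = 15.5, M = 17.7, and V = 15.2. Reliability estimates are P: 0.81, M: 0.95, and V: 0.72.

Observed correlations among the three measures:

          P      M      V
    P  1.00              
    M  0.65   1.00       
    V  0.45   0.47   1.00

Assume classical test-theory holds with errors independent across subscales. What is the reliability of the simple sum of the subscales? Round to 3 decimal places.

Var(P+M+V) = 15.5² + 17.7² + 15.2² + 2·[15.5·17.7·0.65 + 15.5·15.2·0.45 + 17.7·15.2·0.47] = 784.58 + 821.593 = 1606.17.
With uncorrelated errors the cross-covariances are all true-score covariance, so they carry over unchanged; only the diagonal terms shrink to ρᵢσᵢ².
True-score variance = [15.5²·0.81 + 17.7²·0.95 + 15.2²·0.72] + 821.593 = 658.577 + 821.593 = 1480.17.
Reliability = 1480.17 / 1606.17 = 0.922.

0.922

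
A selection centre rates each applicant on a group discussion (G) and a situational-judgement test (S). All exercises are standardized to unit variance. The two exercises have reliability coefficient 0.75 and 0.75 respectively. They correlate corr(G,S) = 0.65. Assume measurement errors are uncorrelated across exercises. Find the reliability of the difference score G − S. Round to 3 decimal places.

0.286

Var(G−S) = 1 + 1 − 2·0.65 = 2 − 1.3 = 0.7.
Because errors are independent across components, Cov(Tᵢ,Tⱼ) = Cov(Xᵢ,Xⱼ); the off-diagonal part of the true-score variance is the same as above.
True-score variance = [0.75 + 0.75] − 1.3 = 1.5 − 1.3 = 0.2.
Reliability = 0.2 / 0.7 = 0.286.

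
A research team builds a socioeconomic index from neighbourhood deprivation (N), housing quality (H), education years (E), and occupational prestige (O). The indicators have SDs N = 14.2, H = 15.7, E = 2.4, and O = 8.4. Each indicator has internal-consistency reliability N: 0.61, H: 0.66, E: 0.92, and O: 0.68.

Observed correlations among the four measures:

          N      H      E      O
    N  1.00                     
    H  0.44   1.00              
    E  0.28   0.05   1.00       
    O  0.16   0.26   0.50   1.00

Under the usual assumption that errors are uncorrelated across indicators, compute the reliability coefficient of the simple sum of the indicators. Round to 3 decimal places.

0.787

Var(N+H+E+O) = 14.2² + 15.7² + 2.4² + 8.4² + 2·[14.2·15.7·0.44 + 14.2·2.4·0.28 + 14.2·8.4·0.16 + 15.7·2.4·0.05 + 15.7·8.4·0.26 + 2.4·8.4·0.50] = 524.45 + 345.947 = 870.397.
Because errors are independent across components, Cov(Tᵢ,Tⱼ) = Cov(Xᵢ,Xⱼ); the off-diagonal part of the true-score variance is the same as above.
True-score variance = [14.2²·0.61 + 15.7²·0.66 + 2.4²·0.92 + 8.4²·0.68] + 345.947 = 338.964 + 345.947 = 684.911.
Reliability = 684.911 / 870.397 = 0.787.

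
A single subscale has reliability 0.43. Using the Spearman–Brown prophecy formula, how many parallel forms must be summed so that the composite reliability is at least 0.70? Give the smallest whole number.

4

k ≥ ρ*(1−ρ₁)/(ρ₁(1−ρ*)) = 0.70·0.57 / (0.43·0.30) = 3.093.
Smallest integer k = 4.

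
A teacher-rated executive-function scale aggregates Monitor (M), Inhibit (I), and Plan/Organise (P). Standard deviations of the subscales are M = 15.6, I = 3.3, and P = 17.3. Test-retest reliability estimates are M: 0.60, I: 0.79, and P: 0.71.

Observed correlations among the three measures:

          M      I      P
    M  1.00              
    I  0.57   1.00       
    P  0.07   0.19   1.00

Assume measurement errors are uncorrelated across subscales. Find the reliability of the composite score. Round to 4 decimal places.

Var(M+I+P) = 15.6² + 3.3² + 17.3² + 2·[15.6·3.3·0.57 + 15.6·17.3·0.07 + 3.3·17.3·0.19] = 553.54 + 118.165 = 671.705.
With uncorrelated errors the cross-covariances are all true-score covariance, so they carry over unchanged; only the diagonal terms shrink to ρᵢσᵢ².
True-score variance = [15.6²·0.60 + 3.3²·0.79 + 17.3²·0.71] + 118.165 = 367.115 + 118.165 = 485.28.
Reliability = 485.28 / 671.705 = 0.7225.

0.7225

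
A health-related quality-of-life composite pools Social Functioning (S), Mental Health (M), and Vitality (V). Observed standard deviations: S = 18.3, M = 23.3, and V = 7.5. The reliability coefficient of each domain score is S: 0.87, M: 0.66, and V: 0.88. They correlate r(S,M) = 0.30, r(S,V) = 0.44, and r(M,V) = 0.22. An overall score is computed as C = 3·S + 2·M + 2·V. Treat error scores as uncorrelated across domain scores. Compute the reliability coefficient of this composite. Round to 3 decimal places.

Var(C) = 3²·18.3² + 2²·23.3² + 2²·7.5² + 2·[6·18.3·23.3·0.30 + 6·18.3·7.5·0.44 + 4·23.3·7.5·0.22] = 5410.57 + 2567.24 = 7977.81.
With uncorrelated errors the cross-covariances are all true-score covariance, so they carry over unchanged; only the diagonal terms shrink to ρᵢσᵢ².
True-score variance = [3²·18.3²·0.87 + 2²·23.3²·0.66 + 2²·7.5²·0.88] + 2567.24 = 4253.42 + 2567.24 = 6820.66.
Reliability = 6820.66 / 7977.81 = 0.855.

0.855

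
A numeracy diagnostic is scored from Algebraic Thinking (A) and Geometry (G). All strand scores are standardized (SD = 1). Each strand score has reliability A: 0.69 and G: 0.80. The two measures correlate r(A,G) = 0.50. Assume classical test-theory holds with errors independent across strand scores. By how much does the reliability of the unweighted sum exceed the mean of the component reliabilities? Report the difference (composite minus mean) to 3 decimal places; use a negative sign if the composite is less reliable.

0.085

Var(sum) = 2 + 1 = 3; true-score variance = 1.49 + 1 = 2.49; composite reliability = 0.8300.
Mean component reliability = 0.7450.
Difference = 0.8300 − 0.7450 = 0.085.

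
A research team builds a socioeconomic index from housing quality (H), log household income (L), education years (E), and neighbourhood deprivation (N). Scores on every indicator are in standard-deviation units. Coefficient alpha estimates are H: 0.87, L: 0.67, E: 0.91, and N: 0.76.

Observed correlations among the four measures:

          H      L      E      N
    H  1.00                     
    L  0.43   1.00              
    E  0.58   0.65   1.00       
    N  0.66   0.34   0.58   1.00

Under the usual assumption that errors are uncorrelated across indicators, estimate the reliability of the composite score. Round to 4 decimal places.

Var(H+L+E+N) = 4 + 2·[0.43 + 0.58 + 0.66 + 0.65 + 0.34 + 0.58] = 4 + 6.48 = 10.48.
With uncorrelated errors the cross-covariances are all true-score covariance, so they carry over unchanged; only the diagonal terms shrink to ρᵢσᵢ².
True-score variance = [0.87 + 0.67 + 0.91 + 0.76] + 6.48 = 3.21 + 6.48 = 9.69.
Reliability = 9.69 / 10.48 = 0.9246.

0.9246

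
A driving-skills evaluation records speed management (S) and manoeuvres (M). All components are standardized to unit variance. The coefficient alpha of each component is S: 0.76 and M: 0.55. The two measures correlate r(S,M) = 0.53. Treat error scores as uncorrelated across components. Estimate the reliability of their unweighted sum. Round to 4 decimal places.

Var(S+M) = 2 + 2·[0.53] = 2 + 1.06 = 3.06.
With uncorrelated errors the cross-covariances are all true-score covariance, so they carry over unchanged; only the diagonal terms shrink to ρᵢσᵢ².
True-score variance = [0.76 + 0.55] + 1.06 = 1.31 + 1.06 = 2.37.
Reliability = 2.37 / 3.06 = 0.7745.

0.7745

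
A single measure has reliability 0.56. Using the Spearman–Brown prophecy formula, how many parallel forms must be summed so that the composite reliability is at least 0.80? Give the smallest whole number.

4

k ≥ ρ*(1−ρ₁)/(ρ₁(1−ρ*)) = 0.80·0.44 / (0.56·0.20) = 3.143.
Smallest integer k = 4.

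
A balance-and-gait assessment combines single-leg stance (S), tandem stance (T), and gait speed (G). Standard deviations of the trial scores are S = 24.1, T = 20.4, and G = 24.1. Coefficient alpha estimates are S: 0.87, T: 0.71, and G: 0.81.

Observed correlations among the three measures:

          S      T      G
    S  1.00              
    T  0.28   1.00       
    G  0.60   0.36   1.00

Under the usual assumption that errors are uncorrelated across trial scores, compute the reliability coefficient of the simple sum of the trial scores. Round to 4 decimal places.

Var(S+T+G) = 24.1² + 20.4² + 24.1² + 2·[24.1·20.4·0.28 + 24.1·24.1·0.60 + 20.4·24.1·0.36] = 1577.78 + 1326.27 = 2904.05.
Under uncorrelated errors the observed covariances equal the true-score covariances, so only the own-variance terms attenuate.
True-score variance = [24.1²·0.87 + 20.4²·0.71 + 24.1²·0.81] + 1326.27 = 1271.23 + 1326.27 = 2597.51.
Reliability = 2597.51 / 2904.05 = 0.8944.

0.8944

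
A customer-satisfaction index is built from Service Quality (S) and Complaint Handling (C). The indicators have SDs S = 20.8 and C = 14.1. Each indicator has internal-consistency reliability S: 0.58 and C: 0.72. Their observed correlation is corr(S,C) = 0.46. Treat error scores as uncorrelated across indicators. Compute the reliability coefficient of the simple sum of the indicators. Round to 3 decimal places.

0.737

Var(S+C) = 20.8² + 14.1² + 2·[20.8·14.1·0.46] = 631.45 + 269.818 = 901.268.
Because errors are independent across components, Cov(Tᵢ,Tⱼ) = Cov(Xᵢ,Xⱼ); the off-diagonal part of the true-score variance is the same as above.
True-score variance = [20.8²·0.58 + 14.1²·0.72] + 269.818 = 394.074 + 269.818 = 663.892.
Reliability = 663.892 / 901.268 = 0.737.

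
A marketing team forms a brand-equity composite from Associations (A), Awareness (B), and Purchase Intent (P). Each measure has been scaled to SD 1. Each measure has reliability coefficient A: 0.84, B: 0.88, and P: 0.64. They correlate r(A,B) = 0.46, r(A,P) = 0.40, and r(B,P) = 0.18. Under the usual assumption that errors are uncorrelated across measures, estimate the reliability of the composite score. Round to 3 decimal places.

Var(A+B+P) = 3 + 2·[0.46 + 0.40 + 0.18] = 3 + 2.08 = 5.08.
Because errors are independent across components, Cov(Tᵢ,Tⱼ) = Cov(Xᵢ,Xⱼ); the off-diagonal part of the true-score variance is the same as above.
True-score variance = [0.84 + 0.88 + 0.64] + 2.08 = 2.36 + 2.08 = 4.44.
Reliability = 4.44 / 5.08 = 0.874.

0.874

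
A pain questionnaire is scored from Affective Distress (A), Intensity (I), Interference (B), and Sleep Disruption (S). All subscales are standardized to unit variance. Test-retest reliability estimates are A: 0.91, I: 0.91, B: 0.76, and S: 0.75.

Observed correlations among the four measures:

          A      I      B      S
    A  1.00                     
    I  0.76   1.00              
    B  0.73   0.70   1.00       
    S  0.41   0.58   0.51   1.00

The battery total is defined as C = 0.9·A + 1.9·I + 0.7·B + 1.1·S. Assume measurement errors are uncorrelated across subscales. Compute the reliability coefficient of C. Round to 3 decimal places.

Var(C) = 0.9² + 1.9² + 0.7² + 1.1² + 2·[1.71·0.76 + 0.63·0.73 + 0.99·0.41 + 1.33·0.70 + 2.09·0.58 + 0.77·0.51] = 6.12 + 9.4026 = 15.5226.
Under uncorrelated errors the observed covariances equal the true-score covariances, so only the own-variance terms attenuate.
True-score variance = [0.9²·0.91 + 1.9²·0.91 + 0.7²·0.76 + 1.1²·0.75] + 9.4026 = 5.3021 + 9.4026 = 14.7047.
Reliability = 14.7047 / 15.5226 = 0.947.

0.947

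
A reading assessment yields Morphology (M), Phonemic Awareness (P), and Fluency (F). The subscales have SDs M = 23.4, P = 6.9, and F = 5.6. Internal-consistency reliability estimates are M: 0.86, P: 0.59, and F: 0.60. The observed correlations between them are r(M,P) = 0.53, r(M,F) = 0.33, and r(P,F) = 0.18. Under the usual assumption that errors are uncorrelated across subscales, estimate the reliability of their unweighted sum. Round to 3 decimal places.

0.879

Var(M+P+F) = 23.4² + 6.9² + 5.6² + 2·[23.4·6.9·0.53 + 23.4·5.6·0.33 + 6.9·5.6·0.18] = 626.53 + 271.544 = 898.074.
Under uncorrelated errors the observed covariances equal the true-score covariances, so only the own-variance terms attenuate.
True-score variance = [23.4²·0.86 + 6.9²·0.59 + 5.6²·0.60] + 271.544 = 517.808 + 271.544 = 789.352.
Reliability = 789.352 / 898.074 = 0.879.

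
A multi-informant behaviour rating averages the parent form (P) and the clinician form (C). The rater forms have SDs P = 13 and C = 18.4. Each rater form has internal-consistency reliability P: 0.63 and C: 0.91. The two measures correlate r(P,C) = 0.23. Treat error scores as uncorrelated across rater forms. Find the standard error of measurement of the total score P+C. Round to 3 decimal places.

9.644

Var(total) = 507.56 + 110.032 = 617.592.
True-score variance = 414.56 + 110.032 = 524.592, so reliability = 0.8494.
Error variance = 617.592 − 524.592 = 93.0004; SEM = √93.0004 = 9.644.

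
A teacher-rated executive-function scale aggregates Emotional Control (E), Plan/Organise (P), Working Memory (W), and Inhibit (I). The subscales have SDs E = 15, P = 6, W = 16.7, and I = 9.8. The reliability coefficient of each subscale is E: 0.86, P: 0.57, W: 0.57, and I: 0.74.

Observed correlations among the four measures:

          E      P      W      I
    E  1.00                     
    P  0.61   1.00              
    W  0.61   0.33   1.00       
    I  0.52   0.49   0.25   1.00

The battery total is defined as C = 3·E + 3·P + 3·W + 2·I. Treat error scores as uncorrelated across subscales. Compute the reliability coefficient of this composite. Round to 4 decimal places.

0.8586

Var(C) = 3²·15² + 3²·6² + 3²·16.7² + 2²·9.8² + 2·[9·15·6·0.61 + 9·15·16.7·0.61 + 6·15·9.8·0.52 + 9·6·16.7·0.33 + 6·6·9.8·0.49 + 6·16.7·9.8·0.25] = 5243.17 + 6087.88 = 11331.1.
Under uncorrelated errors the observed covariances equal the true-score covariances, so only the own-variance terms attenuate.
True-score variance = [3²·15²·0.86 + 3²·6²·0.57 + 3²·16.7²·0.57 + 2²·9.8²·0.74] + 6087.88 = 3641.16 + 6087.88 = 9729.05.
Reliability = 9729.05 / 11331.1 = 0.8586.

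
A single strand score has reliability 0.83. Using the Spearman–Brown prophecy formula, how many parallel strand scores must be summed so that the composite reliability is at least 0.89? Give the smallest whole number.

k ≥ ρ*(1−ρ₁)/(ρ₁(1−ρ*)) = 0.89·0.17 / (0.83·0.11) = 1.657.
Smallest integer k = 2.

2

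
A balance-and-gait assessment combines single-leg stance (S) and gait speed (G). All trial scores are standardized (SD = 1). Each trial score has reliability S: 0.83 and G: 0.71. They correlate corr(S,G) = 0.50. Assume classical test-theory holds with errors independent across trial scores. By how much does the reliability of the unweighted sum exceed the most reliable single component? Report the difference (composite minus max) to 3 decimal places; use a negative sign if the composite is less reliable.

Var(sum) = 2 + 1 = 3; true-score variance = 1.54 + 1 = 2.54; composite reliability = 0.8467.
Max component reliability = 0.8300.
Difference = 0.8467 − 0.8300 = 0.017.

0.017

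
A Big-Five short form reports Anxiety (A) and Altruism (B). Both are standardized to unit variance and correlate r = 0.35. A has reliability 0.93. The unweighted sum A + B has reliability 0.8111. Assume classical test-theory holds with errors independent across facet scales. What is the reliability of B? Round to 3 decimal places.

0.560

Var(A+B) = 2 + 2·0.35 = 2.700.
True-score variance = ρ_A + ρ_B + 2·0.35, so 0.8111 = (0.93 + ρ_B + 0.70) / 2.700.
ρ_B = 0.8111·2.700 − 0.93 − 0.70 = 0.560.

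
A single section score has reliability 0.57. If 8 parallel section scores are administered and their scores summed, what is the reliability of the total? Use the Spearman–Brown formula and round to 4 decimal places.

0.9138

ρ_k = kρ / (1 + (k−1)ρ) = 8·0.57 / (1 + 7·0.57) = 4.560 / 4.990 = 0.9138.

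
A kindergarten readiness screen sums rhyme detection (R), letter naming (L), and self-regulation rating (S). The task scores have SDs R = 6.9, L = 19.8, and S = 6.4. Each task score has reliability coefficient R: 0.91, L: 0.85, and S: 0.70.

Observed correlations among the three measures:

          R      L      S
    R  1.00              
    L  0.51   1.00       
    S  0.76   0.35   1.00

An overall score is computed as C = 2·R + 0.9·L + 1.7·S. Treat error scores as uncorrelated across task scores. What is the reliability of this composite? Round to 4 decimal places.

Var(C) = 2²·6.9² + 0.9²·19.8² + 1.7²·6.4² + 2·[1.8·6.9·19.8·0.51 + 3.4·6.9·6.4·0.76 + 1.53·19.8·6.4·0.35] = 626.367 + 614.77 = 1241.14.
Under uncorrelated errors the observed covariances equal the true-score covariances, so only the own-variance terms attenuate.
True-score variance = [2²·6.9²·0.91 + 0.9²·19.8²·0.85 + 1.7²·6.4²·0.70] + 614.77 = 526.082 + 614.77 = 1140.85.
Reliability = 1140.85 / 1241.14 = 0.9192.

0.9192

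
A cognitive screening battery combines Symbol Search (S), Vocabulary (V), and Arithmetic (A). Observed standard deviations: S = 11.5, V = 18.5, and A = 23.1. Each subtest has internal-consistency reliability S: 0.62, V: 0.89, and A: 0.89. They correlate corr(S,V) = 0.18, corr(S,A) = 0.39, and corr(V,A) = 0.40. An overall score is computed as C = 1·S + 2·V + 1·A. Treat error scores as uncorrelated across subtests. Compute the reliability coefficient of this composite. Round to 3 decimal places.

Var(C) = 11.5² + 2²·18.5² + 23.1² + 2·[2·11.5·18.5·0.18 + 11.5·23.1·0.39 + 2·18.5·23.1·0.40] = 2034.86 + 1044.15 = 3079.01.
Under uncorrelated errors the observed covariances equal the true-score covariances, so only the own-variance terms attenuate.
True-score variance = [11.5²·0.62 + 2²·18.5²·0.89 + 23.1²·0.89] + 1044.15 = 1775.32 + 1044.15 = 2819.46.
Reliability = 2819.46 / 3079.01 = 0.916.

0.916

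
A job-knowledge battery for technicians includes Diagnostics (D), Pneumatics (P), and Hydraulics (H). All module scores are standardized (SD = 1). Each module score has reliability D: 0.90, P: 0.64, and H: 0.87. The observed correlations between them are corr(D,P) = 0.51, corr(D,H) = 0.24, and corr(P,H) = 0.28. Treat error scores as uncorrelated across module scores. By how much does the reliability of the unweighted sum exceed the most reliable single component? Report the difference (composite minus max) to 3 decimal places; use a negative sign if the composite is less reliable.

-0.017

Var(sum) = 3 + 2.06 = 5.06; true-score variance = 2.41 + 2.06 = 4.47; composite reliability = 0.8834.
Max component reliability = 0.9000.
Difference = 0.8834 − 0.9000 = -0.017.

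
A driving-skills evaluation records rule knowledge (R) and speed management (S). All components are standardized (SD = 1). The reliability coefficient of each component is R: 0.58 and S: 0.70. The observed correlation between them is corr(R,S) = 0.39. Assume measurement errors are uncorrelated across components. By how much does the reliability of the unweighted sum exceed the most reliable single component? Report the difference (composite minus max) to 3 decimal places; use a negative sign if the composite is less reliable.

0.041

Var(sum) = 2 + 0.78 = 2.78; true-score variance = 1.28 + 0.78 = 2.06; composite reliability = 0.7410.
Max component reliability = 0.7000.
Difference = 0.7410 − 0.7000 = 0.041.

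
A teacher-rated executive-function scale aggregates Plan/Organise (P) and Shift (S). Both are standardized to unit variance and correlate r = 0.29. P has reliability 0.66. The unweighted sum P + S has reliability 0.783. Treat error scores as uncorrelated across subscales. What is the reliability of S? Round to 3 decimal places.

Var(P+S) = 2 + 2·0.29 = 2.580.
True-score variance = ρ_P + ρ_S + 2·0.29, so 0.783 = (0.66 + ρ_S + 0.58) / 2.580.
ρ_S = 0.783·2.580 − 0.66 − 0.58 = 0.780.

0.780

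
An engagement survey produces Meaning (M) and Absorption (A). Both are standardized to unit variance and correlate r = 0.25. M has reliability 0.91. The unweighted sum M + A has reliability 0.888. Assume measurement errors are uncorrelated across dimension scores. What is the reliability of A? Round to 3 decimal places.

Var(M+A) = 2 + 2·0.25 = 2.500.
True-score variance = ρ_M + ρ_A + 2·0.25, so 0.888 = (0.91 + ρ_A + 0.50) / 2.500.
ρ_A = 0.888·2.500 − 0.91 − 0.50 = 0.810.

0.810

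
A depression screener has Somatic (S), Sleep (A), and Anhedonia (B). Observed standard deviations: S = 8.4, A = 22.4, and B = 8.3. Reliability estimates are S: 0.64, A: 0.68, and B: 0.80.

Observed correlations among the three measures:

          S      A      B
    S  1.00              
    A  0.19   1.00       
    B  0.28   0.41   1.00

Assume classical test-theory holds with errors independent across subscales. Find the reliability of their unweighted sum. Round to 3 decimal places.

Var(S+A+B) = 8.4² + 22.4² + 8.3² + 2·[8.4·22.4·0.19 + 8.4·8.3·0.28 + 22.4·8.3·0.41] = 641.21 + 262.998 = 904.208.
Because errors are independent across components, Cov(Tᵢ,Tⱼ) = Cov(Xᵢ,Xⱼ); the off-diagonal part of the true-score variance is the same as above.
True-score variance = [8.4²·0.64 + 22.4²·0.68 + 8.3²·0.80] + 262.998 = 441.467 + 262.998 = 704.466.
Reliability = 704.466 / 904.208 = 0.779.

0.779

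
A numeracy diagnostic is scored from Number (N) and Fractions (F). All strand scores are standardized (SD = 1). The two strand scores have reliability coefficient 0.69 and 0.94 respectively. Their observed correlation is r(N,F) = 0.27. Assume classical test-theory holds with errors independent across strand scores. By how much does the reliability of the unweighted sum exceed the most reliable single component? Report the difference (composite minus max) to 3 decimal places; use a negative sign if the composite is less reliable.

-0.086

Var(sum) = 2 + 0.54 = 2.54; true-score variance = 1.63 + 0.54 = 2.17; composite reliability = 0.8543.
Max component reliability = 0.9400.
Difference = 0.8543 − 0.9400 = -0.086.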